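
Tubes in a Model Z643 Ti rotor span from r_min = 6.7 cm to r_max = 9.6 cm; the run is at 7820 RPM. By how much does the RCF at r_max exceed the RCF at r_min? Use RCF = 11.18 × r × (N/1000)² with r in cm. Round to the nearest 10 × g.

RCF_max = 11.18 × 9.6 × (7.82)² = 11.18 × 9.6 × 61.1524 ≈ 6,563.4 × g
RCF_min = 11.18 × 6.7 × (7.82)² = 11.18 × 6.7 × 61.1524 ≈ 4,580.7 × g
ΔRCF = 6,563.4 − 4,580.7 = 1,982.7

1980 × g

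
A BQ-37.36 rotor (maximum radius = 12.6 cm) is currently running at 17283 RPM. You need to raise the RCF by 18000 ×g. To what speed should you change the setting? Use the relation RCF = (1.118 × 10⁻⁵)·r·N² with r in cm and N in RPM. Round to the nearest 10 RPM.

≈ 20650 RPM

Current RCF = 1.118 × 10⁻⁵ × 12.6 × (17283)² = 1.118 × 10⁻⁵ × 12.6 × 298,702,089 ≈ 42,077.6 × g
Target RCF = 42,077.6 + 18,000 = 60,077.6 × g
N² = 60,077.6 / (14.0868 × 10⁻⁵) = 426,481,529
N ≈ √426,481,529 ≈ 20,651.4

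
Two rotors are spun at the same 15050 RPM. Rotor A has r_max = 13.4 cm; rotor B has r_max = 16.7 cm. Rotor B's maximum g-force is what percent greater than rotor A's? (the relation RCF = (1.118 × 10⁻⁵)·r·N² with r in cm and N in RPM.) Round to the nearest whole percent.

25%

At equal RPM, RCF scales linearly with r: ratio = 16.7 / 13.4 = 1.2463.
So rotor B delivers 24.6% more g-force.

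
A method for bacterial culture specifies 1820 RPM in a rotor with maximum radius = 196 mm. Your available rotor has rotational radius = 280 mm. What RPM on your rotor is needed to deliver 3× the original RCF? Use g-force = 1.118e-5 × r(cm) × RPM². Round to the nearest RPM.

≈ 2637 RPM

Original rotor: r = 196 mm = 19.6 cm
RCF_original = 1.118 × 10⁻⁵ × 19.6 × (1820)² = 1.118 × 10⁻⁵ × 19.6 × 3,312,400 ≈ 725.8 × g
Target RCF = 3 × 725.8 ≈ 2,177.4 × g
Your rotor: r = 280 mm = 28.0 cm
2,177.4 = 1.118 × 10⁻⁵ × 28 × N²
N² = 2,177.4 / (31.304 × 10⁻⁵) = 6,955,661
N ≈ √6,955,661 ≈ 2,637.4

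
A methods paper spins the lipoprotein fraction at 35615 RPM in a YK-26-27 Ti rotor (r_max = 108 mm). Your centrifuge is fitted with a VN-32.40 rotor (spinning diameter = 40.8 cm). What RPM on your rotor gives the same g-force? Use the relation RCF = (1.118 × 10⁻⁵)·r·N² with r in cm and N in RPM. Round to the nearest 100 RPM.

Original rotor: r = 108 mm = 10.8 cm
RCF = 1.118 × 10⁻⁵ × r × N²
RCF_original = 1.118 × 10⁻⁵ × 10.8 × (35615)² = 1.118 × 10⁻⁵ × 10.8 × 1,268,428,225 ≈ 153,155.1 × g
Your rotor: r = 40.8 / 2 = 20.4 cm
153,155.1 = 1.118 × 10⁻⁵ × 20.4 × N²
N² = 153,155.1 / (22.8072 × 10⁻⁵) = 671,520,836
N ≈ √671,520,836 ≈ 25,913.7

≈ 25900 RPM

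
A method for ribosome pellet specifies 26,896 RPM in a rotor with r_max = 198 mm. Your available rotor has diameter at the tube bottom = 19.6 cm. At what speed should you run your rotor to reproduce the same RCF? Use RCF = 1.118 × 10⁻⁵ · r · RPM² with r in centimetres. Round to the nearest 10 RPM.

38230 RPM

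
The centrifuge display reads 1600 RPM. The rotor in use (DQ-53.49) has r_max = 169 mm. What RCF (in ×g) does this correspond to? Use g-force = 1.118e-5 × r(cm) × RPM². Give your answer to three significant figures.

≈ 484 ×g

r = 169 mm = 16.9 cm
RCF = 1.118 × 10⁻⁵ × r × N²
RCF = 1.118 × 10⁻⁵ × 16.9 × (1600)² = 1.118 × 10⁻⁵ × 16.9 × 2,560,000 ≈ 483.7 × g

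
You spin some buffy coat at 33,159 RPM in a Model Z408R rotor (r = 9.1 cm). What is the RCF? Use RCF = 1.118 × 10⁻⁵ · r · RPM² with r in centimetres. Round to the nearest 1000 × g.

≈ 112000 x g

RCF = 1.118 × 10⁻⁵ × 9.1 × (33159)² = 1.118 × 10⁻⁵ × 9.1 × 1,099,519,281 ≈ 111,862.9 × g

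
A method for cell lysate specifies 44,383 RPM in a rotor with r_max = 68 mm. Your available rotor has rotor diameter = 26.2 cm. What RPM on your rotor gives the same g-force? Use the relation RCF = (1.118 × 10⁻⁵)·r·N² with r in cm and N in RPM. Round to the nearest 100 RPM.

Original rotor: r = 68 mm = 6.8 cm
RCF_original = 1.118 × 10⁻⁵ × 6.8 × (44383)² = 1.118 × 10⁻⁵ × 6.8 × 1,969,850,689 ≈ 149,755.9 × g
Your rotor: r = 26.2 / 2 = 13.1 cm
149,755.9 = 1.118 × 10⁻⁵ × 13.1 × N²
N² = 149,755.9 / (14.6458 × 10⁻⁵) = 1,022,517,718
N ≈ √1,022,517,718 ≈ 31,976.8

≈ 32000 RPM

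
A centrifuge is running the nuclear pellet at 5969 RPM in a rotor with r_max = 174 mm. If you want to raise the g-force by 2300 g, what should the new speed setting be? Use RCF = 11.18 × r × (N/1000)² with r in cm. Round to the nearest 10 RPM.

r = 174 mm = 17.4 cm
Current RCF = 11.18 × 17.4 × (5.969)² = 11.18 × 17.4 × 35.628961 ≈ 6,931 × g
Target RCF = 6,931 + 2,300 = 9,231 × g
(N/1000)² = 9,231 / 194.532 = 47.45235
N = 1000 × √47.45235 ≈ 6,888.6

≈ 6890 RPM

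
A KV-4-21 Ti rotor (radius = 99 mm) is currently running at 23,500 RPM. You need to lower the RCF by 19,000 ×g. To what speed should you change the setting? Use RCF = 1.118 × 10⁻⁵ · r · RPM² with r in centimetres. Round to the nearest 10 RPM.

≈ 19510 RPM

r = 99 mm = 9.9 cm
Current RCF = 1.118 × 10⁻⁵ × 9.9 × (23500)² = 1.118 × 10⁻⁵ × 9.9 × 552,250,000 ≈ 61,124.1 × g
Target RCF = 61,124.1 − 19,000 = 42,124.1 × g
N² = 42,124.1 / (11.0682 × 10⁻⁵) = 380,586,726
N ≈ √380,586,726 ≈ 19,508.6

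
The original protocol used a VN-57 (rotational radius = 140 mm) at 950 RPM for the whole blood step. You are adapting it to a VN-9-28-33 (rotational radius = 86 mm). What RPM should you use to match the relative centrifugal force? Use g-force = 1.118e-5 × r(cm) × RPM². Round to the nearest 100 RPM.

Original rotor: r = 140 mm = 14.0 cm
RCF_original = 1.118 × 10⁻⁵ × 14 × (950)² = 1.118 × 10⁻⁵ × 14 × 902,500 ≈ 141.3 × g
Your rotor: r = 86 mm = 8.6 cm
141.3 = 1.118 × 10⁻⁵ × 8.6 × N²
N² = 141.3 / (9.6148 × 10⁻⁵) = 1,469,609
N ≈ √1,469,609 ≈ 1,212.3

≈ 1200 RPM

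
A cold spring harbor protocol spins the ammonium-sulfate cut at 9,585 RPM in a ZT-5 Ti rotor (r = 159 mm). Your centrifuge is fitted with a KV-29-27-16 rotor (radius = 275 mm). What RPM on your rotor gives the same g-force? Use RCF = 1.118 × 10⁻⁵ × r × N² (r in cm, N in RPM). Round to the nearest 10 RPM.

7290 RPM

Original rotor: r = 159 mm = 15.9 cm
RCF = 1.118 × 10⁻⁵ × r × N²
RCF_original = 1.118 × 10⁻⁵ × 15.9 × (9585)² = 1.118 × 10⁻⁵ × 15.9 × 91,872,225 ≈ 16,331.4 × g
Your rotor: r = 275 mm = 27.5 cm
16,331.4 = 1.118 × 10⁻⁵ × 27.5 × N²
N² = 16,331.4 / (30.745 × 10⁻⁵) = 53,118,881
N ≈ √53,118,881 ≈ 7,288.3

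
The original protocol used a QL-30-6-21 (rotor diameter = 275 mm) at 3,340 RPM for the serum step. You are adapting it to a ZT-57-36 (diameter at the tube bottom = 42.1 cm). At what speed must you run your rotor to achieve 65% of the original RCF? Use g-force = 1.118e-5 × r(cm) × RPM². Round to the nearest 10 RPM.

≈ 2180 RPM

Original rotor: r = 275 mm / 2 = 137.5 mm = 13.75 cm
RCF_original = 1.118 × 10⁻⁵ × 13.75 × (3340)² = 1.118 × 10⁻⁵ × 13.75 × 11,155,600 ≈ 1,714.9 × g
Target RCF = 0.65 × 1,714.9 ≈ 1,114.7 × g
Your rotor: r = 42.1 / 2 = 21.05 cm
1,114.7 = 1.118 × 10⁻⁵ × 21.05 × N²
N² = 1,114.7 / (23.5339 × 10⁻⁵) = 4,736,571
N ≈ √4,736,571 ≈ 2,176.4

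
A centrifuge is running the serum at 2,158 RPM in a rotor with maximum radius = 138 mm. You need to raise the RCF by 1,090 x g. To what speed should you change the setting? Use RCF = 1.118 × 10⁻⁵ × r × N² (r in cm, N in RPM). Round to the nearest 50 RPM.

r = 138 mm = 13.8 cm
Current RCF = 1.118 × 10⁻⁵ × 13.8 × (2158)² = 1.118 × 10⁻⁵ × 13.8 × 4,656,964 ≈ 718.5 × g
Target RCF = 718.5 + 1,090 = 1,808.5 × g
N² = 1,808.5 / (15.4284 × 10⁻⁵) = 11,721,890
N ≈ √11,721,890 ≈ 3,423.7

3400 RPM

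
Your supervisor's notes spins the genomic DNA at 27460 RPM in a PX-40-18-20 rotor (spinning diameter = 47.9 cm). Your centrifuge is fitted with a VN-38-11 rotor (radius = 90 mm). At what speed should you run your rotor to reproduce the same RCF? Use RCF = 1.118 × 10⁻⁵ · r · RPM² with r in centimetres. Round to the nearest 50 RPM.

≈ 44800 RPM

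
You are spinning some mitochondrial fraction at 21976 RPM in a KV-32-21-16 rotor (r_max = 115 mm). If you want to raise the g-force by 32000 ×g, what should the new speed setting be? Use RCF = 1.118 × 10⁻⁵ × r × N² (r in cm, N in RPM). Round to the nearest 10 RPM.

r = 115 mm = 11.5 cm
Current RCF = 1.118 × 10⁻⁵ × 11.5 × (21976)² = 1.118 × 10⁻⁵ × 11.5 × 482,944,576 ≈ 62,092.2 × g
Target RCF = 62,092.2 + 32,000 = 94,092.2 × g
N² = 94,092.2 / (12.857 × 10⁻⁵) = 731,836,354
N ≈ √731,836,354 ≈ 27,052.5

27050 RPM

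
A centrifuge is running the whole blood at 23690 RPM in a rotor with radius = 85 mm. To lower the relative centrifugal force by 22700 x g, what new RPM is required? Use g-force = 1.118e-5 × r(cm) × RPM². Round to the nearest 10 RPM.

17950 RPM

r = 85 mm = 8.5 cm
Current RCF = 1.118 × 10⁻⁵ × 8.5 × (23690)² = 1.118 × 10⁻⁵ × 8.5 × 561,216,100 ≈ 53,332.4 × g
Target RCF = 53,332.4 − 22,700 = 30,632.4 × g
N² = 30,632.4 / (9.503 × 10⁻⁵) = 322,344,523
N ≈ √322,344,523 ≈ 17,954.0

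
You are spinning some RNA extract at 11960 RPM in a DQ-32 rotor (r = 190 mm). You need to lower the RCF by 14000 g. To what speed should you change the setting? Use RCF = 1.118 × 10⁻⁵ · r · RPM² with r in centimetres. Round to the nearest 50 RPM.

r = 190 mm = 19.0 cm
Current RCF = 1.118 × 10⁻⁵ × 19 × (11960)² = 1.118 × 10⁻⁵ × 19 × 143,041,600 ≈ 30,384.9 × g
Target RCF = 30,384.9 − 14,000 = 16,384.9 × g
N² = 16,384.9 / (21.242 × 10⁻⁵) = 77,134,451
N ≈ √77,134,451 ≈ 8,782.6

N₂ ≈ 8800 RPM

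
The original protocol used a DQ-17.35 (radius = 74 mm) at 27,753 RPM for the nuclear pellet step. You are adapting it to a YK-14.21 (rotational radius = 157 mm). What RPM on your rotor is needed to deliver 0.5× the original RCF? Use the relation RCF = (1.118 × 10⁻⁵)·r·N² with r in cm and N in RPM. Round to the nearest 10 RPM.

≈ 13470 RPM

Original rotor: r = 74 mm = 7.4 cm
RCF_original = 1.118 × 10⁻⁵ × 7.4 × (27753)² = 1.118 × 10⁻⁵ × 7.4 × 770,229,009 ≈ 63,722.6 × g
Target RCF = 0.5 × 63,722.6 ≈ 31,861.3 × g
Your rotor: r = 157 mm = 15.7 cm
31,861.3 = 1.118 × 10⁻⁵ × 15.7 × N²
N² = 31,861.3 / (17.5526 × 10⁻⁵) = 181,518,977
N ≈ √181,518,977 ≈ 13,472.9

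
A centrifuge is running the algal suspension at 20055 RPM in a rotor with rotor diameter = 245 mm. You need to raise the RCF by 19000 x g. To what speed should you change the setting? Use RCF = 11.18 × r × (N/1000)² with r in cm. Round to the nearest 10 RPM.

N₂ ≈ 23260 RPM

r = 245 mm / 2 = 122.5 mm = 12.25 cm
Current RCF = 11.18 × 12.25 × (20.055)² = 11.18 × 12.25 × 402.203025 ≈ 55,083.7 × g
Target RCF = 55,083.7 + 19,000 = 74,083.7 × g
(N/1000)² = 74,083.7 / 136.955 = 540.9346
N = 1000 × √540.9346 ≈ 23,258.0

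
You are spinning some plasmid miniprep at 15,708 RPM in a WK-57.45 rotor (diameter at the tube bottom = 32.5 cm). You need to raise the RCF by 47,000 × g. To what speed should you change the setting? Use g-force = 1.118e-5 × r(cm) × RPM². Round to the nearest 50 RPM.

r = 32.5 / 2 = 16.25 cm
Current RCF = 1.118 × 10⁻⁵ × 16.25 × (15708)² = 1.118 × 10⁻⁵ × 16.25 × 246,741,264 ≈ 44,826.7 × g
Target RCF = 44,826.7 + 47,000 = 91,826.7 × g
N² = 91,826.7 / (18.1675 × 10⁻⁵) = 505,444,888
N ≈ √505,444,888 ≈ 22,482.1

22500 RPM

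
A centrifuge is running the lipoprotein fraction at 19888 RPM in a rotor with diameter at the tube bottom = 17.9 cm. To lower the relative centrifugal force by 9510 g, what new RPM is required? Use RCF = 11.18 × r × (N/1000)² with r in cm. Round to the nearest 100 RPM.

r = 17.9 / 2 = 8.95 cm
Current RCF = 11.18 × 8.95 × (19.888)² = 11.18 × 8.95 × 395.532544 ≈ 39,577.4 × g
Target RCF = 39,577.4 − 9,510 = 30,067.4 × g
(N/1000)² = 30,067.4 / 100.061 = 300.4907
N = 1000 × √300.4907 ≈ 17,334.7

17300 RPM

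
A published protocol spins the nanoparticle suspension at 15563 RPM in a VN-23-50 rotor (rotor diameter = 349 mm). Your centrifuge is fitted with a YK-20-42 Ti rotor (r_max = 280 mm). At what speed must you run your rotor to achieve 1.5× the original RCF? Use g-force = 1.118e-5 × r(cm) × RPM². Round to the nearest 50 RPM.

≈ 15050 RPM

Original rotor: r = 349 mm / 2 = 174.5 mm = 17.45 cm
RCF_original = 1.118 × 10⁻⁵ × 17.45 × (15563)² = 1.118 × 10⁻⁵ × 17.45 × 242,206,969 ≈ 47,252.4 × g
Target RCF = 1.5 × 47,252.4 ≈ 70,878.6 × g
Your rotor: r = 280 mm = 28.0 cm
70,878.6 = 1.118 × 10⁻⁵ × 28 × N²
N² = 70,878.6 / (31.304 × 10⁻⁵) = 226,420,266
N ≈ √226,420,266 ≈ 15,047.3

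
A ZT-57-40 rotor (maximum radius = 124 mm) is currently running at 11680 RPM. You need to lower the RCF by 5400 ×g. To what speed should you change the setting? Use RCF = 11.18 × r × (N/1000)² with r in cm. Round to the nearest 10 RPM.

9870 RPM

r = 124 mm = 12.4 cm
Current RCF = 11.18 × 12.4 × (11.68)² = 11.18 × 12.4 × 136.4224 ≈ 18,912.5 × g
Target RCF = 18,912.5 − 5,400 = 13,512.5 × g
(N/1000)² = 13,512.5 / 138.632 = 97.47028
N = 1000 × √97.47028 ≈ 9,872.7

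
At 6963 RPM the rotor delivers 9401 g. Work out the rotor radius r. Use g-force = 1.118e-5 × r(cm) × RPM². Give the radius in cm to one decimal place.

r ≈ 17.3 cm

RCF = 1.118 × 10⁻⁵ × r × N²
9401 = 1.118 × 10⁻⁵ × r × (6963)²
r = 9401 / (1.118 × 10⁻⁵ × 48,483,369) = 9401 / 542.0441 ≈ 17.344 cm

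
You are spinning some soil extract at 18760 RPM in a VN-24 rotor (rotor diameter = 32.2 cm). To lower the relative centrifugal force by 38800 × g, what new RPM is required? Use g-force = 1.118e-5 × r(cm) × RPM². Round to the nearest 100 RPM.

N₂ ≈ 11700 RPM

r = 32.2 / 2 = 16.1 cm
Current RCF = 1.118 × 10⁻⁵ × 16.1 × (18760)² = 1.118 × 10⁻⁵ × 16.1 × 351,937,600 ≈ 63,348.1 × g
Target RCF = 63,348.1 − 38,800 = 24,548.1 × g
N² = 24,548.1 / (17.9998 × 10⁻⁵) = 136,379,849
N ≈ √136,379,849 ≈ 11,678.2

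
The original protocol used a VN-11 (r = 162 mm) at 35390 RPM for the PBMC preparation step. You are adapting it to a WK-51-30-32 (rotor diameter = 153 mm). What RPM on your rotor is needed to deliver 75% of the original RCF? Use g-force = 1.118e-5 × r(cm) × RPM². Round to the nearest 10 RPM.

44600 RPM

Original rotor: r = 162 mm = 16.2 cm
RCF_original = 1.118 × 10⁻⁵ × 16.2 × (35390)² = 1.118 × 10⁻⁵ × 16.2 × 1,252,452,100 ≈ 226,839.1 × g
Target RCF = 0.75 × 226,839.1 ≈ 170,129.3 × g
Your rotor: r = 153 mm / 2 = 76.5 mm = 7.65 cm
170,129.3 = 1.118 × 10⁻⁵ × 7.65 × N²
N² = 170,129.3 / (8.5527 × 10⁻⁵) = 1,989,188,210
N ≈ √1,989,188,210 ≈ 44,600.3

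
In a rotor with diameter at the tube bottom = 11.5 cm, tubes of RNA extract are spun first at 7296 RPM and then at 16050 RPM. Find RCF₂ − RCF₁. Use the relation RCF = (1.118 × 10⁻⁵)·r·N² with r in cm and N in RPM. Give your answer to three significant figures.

13100 ×g

r = 11.5 / 2 = 5.75 cm
RCF₁ = 1.118 × 10⁻⁵ × 5.75 × (7296)² = 1.118 × 10⁻⁵ × 5.75 × 53,231,616 ≈ 3,422 × g
RCF₂ = 1.118 × 10⁻⁵ × 5.75 × (16050)² = 1.118 × 10⁻⁵ × 5.75 × 257,602,500 ≈ 16,560 × g
Increase = 16,560 − 3,422 = 13,138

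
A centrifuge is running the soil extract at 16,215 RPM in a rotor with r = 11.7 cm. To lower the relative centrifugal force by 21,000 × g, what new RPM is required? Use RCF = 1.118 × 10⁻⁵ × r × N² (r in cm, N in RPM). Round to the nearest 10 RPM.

Current RCF = 1.118 × 10⁻⁵ × 11.7 × (16215)² = 1.118 × 10⁻⁵ × 11.7 × 262,926,225 ≈ 34,392.3 × g
Target RCF = 34,392.3 − 21,000 = 13,392.3 × g
N² = 13,392.3 / (13.0806 × 10⁻⁵) = 102,382,918
N ≈ √102,382,918 ≈ 10,118.4

10120 RPM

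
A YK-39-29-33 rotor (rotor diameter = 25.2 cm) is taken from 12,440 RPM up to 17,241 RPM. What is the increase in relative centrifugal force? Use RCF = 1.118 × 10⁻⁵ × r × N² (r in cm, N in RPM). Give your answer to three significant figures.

≈ 20100 x g

r = 25.2 / 2 = 12.6 cm
RCF₁ = 1.118 × 10⁻⁵ × 12.6 × (12440)² = 1.118 × 10⁻⁵ × 12.6 × 154,753,600 ≈ 21,799.8 × g
RCF₂ = 1.118 × 10⁻⁵ × 12.6 × (17241)² = 1.118 × 10⁻⁵ × 12.6 × 297,252,081 ≈ 41,873.3 × g
Increase = 41,873.3 − 21,799.8 = 20,073.5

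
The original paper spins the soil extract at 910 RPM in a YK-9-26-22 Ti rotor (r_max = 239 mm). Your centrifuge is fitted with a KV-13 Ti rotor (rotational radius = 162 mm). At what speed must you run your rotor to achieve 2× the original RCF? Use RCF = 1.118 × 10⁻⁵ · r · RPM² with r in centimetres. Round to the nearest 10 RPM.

≈ 1560 RPM

Original rotor: r = 239 mm = 23.9 cm
RCF = 1.118 × 10⁻⁵ × r × N²
RCF_original = 1.118 × 10⁻⁵ × 23.9 × (910)² = 1.118 × 10⁻⁵ × 23.9 × 828,100 ≈ 221.3 × g
Target RCF = 2 × 221.3 ≈ 442.6 × g
Your rotor: r = 162 mm = 16.2 cm
442.6 = 1.118 × 10⁻⁵ × 16.2 × N²
N² = 442.6 / (18.1116 × 10⁻⁵) = 2,443,738
N ≈ √2,443,738 ≈ 1,563.2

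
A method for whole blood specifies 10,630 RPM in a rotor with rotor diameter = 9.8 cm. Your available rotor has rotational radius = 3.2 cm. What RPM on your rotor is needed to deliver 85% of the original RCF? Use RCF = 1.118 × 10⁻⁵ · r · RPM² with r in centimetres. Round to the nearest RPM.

12127 RPM

Original rotor: r = 9.8 / 2 = 4.9 cm
RCF_original = 1.118 × 10⁻⁵ × 4.9 × (10630)² = 1.118 × 10⁻⁵ × 4.9 × 112,996,900 ≈ 6,190.2 × g
Target RCF = 0.85 × 6,190.2 ≈ 5,261.7 × g
5,261.7 = 1.118 × 10⁻⁵ × 3.2 × N²
N² = 5,261.7 / (3.5776 × 10⁻⁵) = 147,073,457
N ≈ √147,073,457 ≈ 12,127.4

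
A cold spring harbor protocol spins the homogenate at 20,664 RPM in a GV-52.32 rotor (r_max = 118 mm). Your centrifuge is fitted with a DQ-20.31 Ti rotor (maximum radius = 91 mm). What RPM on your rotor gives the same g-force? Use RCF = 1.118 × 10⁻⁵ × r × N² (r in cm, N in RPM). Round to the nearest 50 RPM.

23550 RPM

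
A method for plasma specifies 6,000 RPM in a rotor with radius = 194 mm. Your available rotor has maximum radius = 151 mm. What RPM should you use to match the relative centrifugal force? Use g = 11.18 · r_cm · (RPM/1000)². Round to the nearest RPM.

≈ 6801 RPM

Original rotor: r = 194 mm = 19.4 cm
RCF_original = 11.18 × 19.4 × (6)² = 11.18 × 19.4 × 36 ≈ 7,808.1 × g
Your rotor: r = 151 mm = 15.1 cm
7,808.1 = 11.18 × 15.1 × (N/1000)²
(N/1000)² = 7,808.1 / 168.818 = 46.25158
N = 1000 × √46.25158 ≈ 6,800.9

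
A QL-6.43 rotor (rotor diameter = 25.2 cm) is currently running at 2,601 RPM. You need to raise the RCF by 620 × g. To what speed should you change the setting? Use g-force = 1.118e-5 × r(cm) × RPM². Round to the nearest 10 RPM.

r = 25.2 / 2 = 12.6 cm
Current RCF = 1.118 × 10⁻⁵ × 12.6 × (2601)² = 1.118 × 10⁻⁵ × 12.6 × 6,765,201 ≈ 953 × g
Target RCF = 953 + 620 = 1,573 × g
N² = 1,573 / (14.0868 × 10⁻⁵) = 11,166,482
N ≈ √11,166,482 ≈ 3,341.6

≈ 3340 RPM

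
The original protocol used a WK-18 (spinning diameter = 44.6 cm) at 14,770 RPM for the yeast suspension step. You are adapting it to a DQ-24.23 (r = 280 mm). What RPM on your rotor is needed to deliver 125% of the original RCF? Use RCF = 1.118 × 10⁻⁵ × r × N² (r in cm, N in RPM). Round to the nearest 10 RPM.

14740 RPM

Original rotor: r = 44.6 / 2 = 22.3 cm
RCF_original = 1.118 × 10⁻⁵ × 22.3 × (14770)² = 1.118 × 10⁻⁵ × 22.3 × 218,152,900 ≈ 54,388.6 × g
Target RCF = 1.25 × 54,388.6 ≈ 67,985.8 × g
Your rotor: r = 280 mm = 28.0 cm
67,985.8 = 1.118 × 10⁻⁵ × 28 × N²
N² = 67,985.8 / (31.304 × 10⁻⁵) = 217,179,274
N ≈ √217,179,274 ≈ 14,737.0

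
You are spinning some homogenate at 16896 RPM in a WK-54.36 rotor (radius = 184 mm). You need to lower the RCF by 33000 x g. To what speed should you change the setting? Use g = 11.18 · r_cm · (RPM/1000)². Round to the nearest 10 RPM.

N₂ ≈ 11180 RPM

r = 184 mm = 18.4 cm
Current RCF = 11.18 × 18.4 × (16.896)² = 11.18 × 18.4 × 285.474816 ≈ 58,725.6 × g
Target RCF = 58,725.6 − 33,000 = 25,725.6 × g
(N/1000)² = 25,725.6 / 205.712 = 125.0564
N = 1000 × √125.0564 ≈ 11,182.9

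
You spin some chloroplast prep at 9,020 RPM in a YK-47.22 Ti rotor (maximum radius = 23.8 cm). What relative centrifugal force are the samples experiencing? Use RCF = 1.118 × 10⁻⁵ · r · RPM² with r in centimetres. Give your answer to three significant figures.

21600 x g

RCF = 1.118 × 10⁻⁵ × r × N²
RCF = 1.118 × 10⁻⁵ × 23.8 × (9020)² = 1.118 × 10⁻⁵ × 23.8 × 81,360,400 ≈ 21,648.7 × g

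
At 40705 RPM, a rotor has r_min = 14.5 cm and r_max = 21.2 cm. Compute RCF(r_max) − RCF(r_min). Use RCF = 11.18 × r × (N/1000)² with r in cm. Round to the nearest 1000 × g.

ΔRCF ≈ 124000 x g

ΔRCF = 11.18 × (r_max − r_min) × (N/1000)² = 11.18 × 6.7 × 1,656.897025 ≈ 124,111.5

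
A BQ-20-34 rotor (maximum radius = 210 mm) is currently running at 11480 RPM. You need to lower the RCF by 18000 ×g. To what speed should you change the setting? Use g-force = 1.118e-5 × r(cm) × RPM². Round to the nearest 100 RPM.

7400 RPM

r = 210 mm = 21.0 cm
Current RCF = 1.118 × 10⁻⁵ × 21 × (11480)² = 1.118 × 10⁻⁵ × 21 × 131,790,400 ≈ 30,941.8 × g
Target RCF = 30,941.8 − 18,000 = 12,941.8 × g
N² = 12,941.8 / (23.478 × 10⁻⁵) = 55,123,094
N ≈ √55,123,094 ≈ 7,424.5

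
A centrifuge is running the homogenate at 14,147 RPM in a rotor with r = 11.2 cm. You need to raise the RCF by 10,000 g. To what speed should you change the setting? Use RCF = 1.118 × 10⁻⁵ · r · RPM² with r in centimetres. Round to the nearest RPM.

N₂ ≈ 16733 RPM

Current RCF = 1.118 × 10⁻⁵ × 11.2 × (14147)² = 1.118 × 10⁻⁵ × 11.2 × 200,137,609 ≈ 25,060.4 × g
Target RCF = 25,060.4 + 10,000 = 35,060.4 × g
N² = 35,060.4 / (12.5216 × 10⁻⁵) = 279,999,361
N ≈ √279,999,361 ≈ 16,733.2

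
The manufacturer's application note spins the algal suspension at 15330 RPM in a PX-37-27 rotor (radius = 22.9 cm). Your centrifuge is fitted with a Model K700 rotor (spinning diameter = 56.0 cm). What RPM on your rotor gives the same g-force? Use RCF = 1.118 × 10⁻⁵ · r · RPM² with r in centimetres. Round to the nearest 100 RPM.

RCF_original = 1.118 × 10⁻⁵ × 22.9 × (15330)² = 1.118 × 10⁻⁵ × 22.9 × 235,008,900 ≈ 60,167.4 × g
Your rotor: r = 56.0 / 2 = 28 cm
60,167.4 = 1.118 × 10⁻⁵ × 28 × N²
N² = 60,167.4 / (31.304 × 10⁻⁵) = 192,203,552
N ≈ √192,203,552 ≈ 13,863.7

13900 RPM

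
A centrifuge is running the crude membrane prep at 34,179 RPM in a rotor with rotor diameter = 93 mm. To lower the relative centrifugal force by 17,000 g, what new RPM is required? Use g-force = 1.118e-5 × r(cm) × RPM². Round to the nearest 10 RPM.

r = 93 mm / 2 = 46.5 mm = 4.65 cm
Current RCF = 1.118 × 10⁻⁵ × 4.65 × (34179)² = 1.118 × 10⁻⁵ × 4.65 × 1,168,204,041 ≈ 60,731.4 × g
Target RCF = 60,731.4 − 17,000 = 43,731.4 × g
N² = 43,731.4 / (5.1987 × 10⁻⁵) = 841,198,761
N ≈ √841,198,761 ≈ 29,003.4

29000 RPM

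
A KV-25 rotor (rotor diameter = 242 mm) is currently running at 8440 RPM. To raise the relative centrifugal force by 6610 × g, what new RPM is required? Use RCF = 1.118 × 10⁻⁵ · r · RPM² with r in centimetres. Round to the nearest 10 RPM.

r = 242 mm / 2 = 121 mm = 12.1 cm
Current RCF = 1.118 × 10⁻⁵ × 12.1 × (8440)² = 1.118 × 10⁻⁵ × 12.1 × 71,233,600 ≈ 9,636.3 × g
Target RCF = 9,636.3 + 6,610 = 16,246.3 × g
N² = 16,246.3 / (13.5278 × 10⁻⁵) = 120,095,655
N ≈ √120,095,655 ≈ 10,958.8

≈ 10960 RPM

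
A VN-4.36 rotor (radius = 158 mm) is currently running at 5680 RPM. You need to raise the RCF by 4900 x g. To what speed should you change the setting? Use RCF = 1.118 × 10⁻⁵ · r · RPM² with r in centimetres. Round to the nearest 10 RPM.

N₂ ≈ 7750 RPM

r = 158 mm = 15.8 cm
Current RCF = 1.118 × 10⁻⁵ × 15.8 × (5680)² = 1.118 × 10⁻⁵ × 15.8 × 32,262,400 ≈ 5,699 × g
Target RCF = 5,699 + 4,900 = 10,599 × g
N² = 10,599 / (17.6644 × 10⁻⁵) = 60,002,038
N ≈ √60,002,038 ≈ 7,746.1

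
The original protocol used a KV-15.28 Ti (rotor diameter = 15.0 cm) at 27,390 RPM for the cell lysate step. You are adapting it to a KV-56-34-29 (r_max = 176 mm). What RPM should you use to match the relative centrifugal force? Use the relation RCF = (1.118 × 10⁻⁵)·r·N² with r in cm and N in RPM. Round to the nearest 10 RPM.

17880 RPM

Original rotor: r = 15.0 / 2 = 7.5 cm
RCF = 1.118 × 10⁻⁵ × r × N²
RCF_original = 1.118 × 10⁻⁵ × 7.5 × (27390)² = 1.118 × 10⁻⁵ × 7.5 × 750,212,100 ≈ 62,905.3 × g
Your rotor: r = 176 mm = 17.6 cm
62,905.3 = 1.118 × 10⁻⁵ × 17.6 × N²
N² = 62,905.3 / (19.6768 × 10⁻⁵) = 319,692,735
N ≈ √319,692,735 ≈ 17,880.0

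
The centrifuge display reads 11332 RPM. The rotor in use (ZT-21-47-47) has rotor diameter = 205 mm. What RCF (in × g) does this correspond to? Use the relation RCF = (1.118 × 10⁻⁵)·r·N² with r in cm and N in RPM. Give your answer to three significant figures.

r = 205 mm / 2 = 102.5 mm = 10.25 cm
RCF = 1.118 × 10⁻⁵ × 10.25 × (11332)² = 1.118 × 10⁻⁵ × 10.25 × 128,414,224 ≈ 14,715.6 × g

RCF ≈ 14700 × g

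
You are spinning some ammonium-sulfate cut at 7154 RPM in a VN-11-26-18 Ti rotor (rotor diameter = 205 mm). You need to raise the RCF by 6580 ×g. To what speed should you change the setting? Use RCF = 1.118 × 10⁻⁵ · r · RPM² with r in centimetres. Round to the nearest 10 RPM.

r = 205 mm / 2 = 102.5 mm = 10.25 cm
Current RCF = 1.118 × 10⁻⁵ × 10.25 × (7154)² = 1.118 × 10⁻⁵ × 10.25 × 51,179,716 ≈ 5,864.9 × g
Target RCF = 5,864.9 + 6,580 = 12,444.9 × g
N² = 12,444.9 / (11.4595 × 10⁻⁵) = 108,598,979
N ≈ √108,598,979 ≈ 10,421.1

N₂ ≈ 10420 RPM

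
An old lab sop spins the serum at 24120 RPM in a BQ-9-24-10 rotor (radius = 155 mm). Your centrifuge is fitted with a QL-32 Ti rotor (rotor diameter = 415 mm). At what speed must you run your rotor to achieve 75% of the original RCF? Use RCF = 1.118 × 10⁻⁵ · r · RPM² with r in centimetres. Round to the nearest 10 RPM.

Original rotor: r = 155 mm = 15.5 cm
RCF_original = 1.118 × 10⁻⁵ × 15.5 × (24120)² = 1.118 × 10⁻⁵ × 15.5 × 581,774,400 ≈ 100,815.7 × g
Target RCF = 0.75 × 100,815.7 ≈ 75,611.8 × g
Your rotor: r = 415 mm / 2 = 207.5 mm = 20.75 cm
75,611.8 = 1.118 × 10⁻⁵ × 20.75 × N²
N² = 75,611.8 / (23.1985 × 10⁻⁵) = 325,934,004
N ≈ √325,934,004 ≈ 18,053.6

18050 RPM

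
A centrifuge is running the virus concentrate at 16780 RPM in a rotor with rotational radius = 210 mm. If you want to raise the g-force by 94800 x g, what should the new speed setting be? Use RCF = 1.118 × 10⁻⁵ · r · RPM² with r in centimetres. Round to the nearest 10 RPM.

r = 210 mm = 21.0 cm
Current RCF = 1.118 × 10⁻⁵ × 21 × (16780)² = 1.118 × 10⁻⁵ × 21 × 281,568,400 ≈ 66,106.6 × g
Target RCF = 66,106.6 + 94,800 = 160,906.6 × g
N² = 160,906.6 / (23.478 × 10⁻⁵) = 685,350,541
N ≈ √685,350,541 ≈ 26,179.2

N₂ ≈ 26180 RPM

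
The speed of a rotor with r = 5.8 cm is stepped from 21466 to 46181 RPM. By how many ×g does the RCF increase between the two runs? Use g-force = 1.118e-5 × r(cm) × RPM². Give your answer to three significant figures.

RCF₁ = 1.118 × 10⁻⁵ × 5.8 × (21466)² = 1.118 × 10⁻⁵ × 5.8 × 460,789,156 ≈ 29,879.4 × g
RCF₂ = 1.118 × 10⁻⁵ × 5.8 × (46181)² = 1.118 × 10⁻⁵ × 5.8 × 2,132,684,761 ≈ 138,291.8 × g
Increase = 138,291.8 − 29,879.4 = 108,412.4

108000 ×g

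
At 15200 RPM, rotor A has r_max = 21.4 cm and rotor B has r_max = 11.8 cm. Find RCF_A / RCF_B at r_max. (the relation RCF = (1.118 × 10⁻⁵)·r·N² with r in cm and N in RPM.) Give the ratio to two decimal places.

1.81

At fixed N, RCF ∝ r, so RCF_A/RCF_B = r_A/r_B = 21.4 / 11.8 = 1.8136.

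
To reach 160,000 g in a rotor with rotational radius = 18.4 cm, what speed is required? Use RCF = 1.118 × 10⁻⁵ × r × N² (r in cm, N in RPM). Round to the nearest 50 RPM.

≈ 27900 RPM

160,000 = 1.118 × 10⁻⁵ × 18.4 × N²
N² = 160,000 / (20.5712 × 10⁻⁵) = 777,786,420
N ≈ √777,786,420 ≈ 27,888.8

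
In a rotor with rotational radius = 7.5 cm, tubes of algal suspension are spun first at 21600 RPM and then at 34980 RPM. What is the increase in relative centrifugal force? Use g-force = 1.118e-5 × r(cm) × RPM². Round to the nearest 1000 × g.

RCF₁ = 1.118 × 10⁻⁵ × 7.5 × (21600)² = 1.118 × 10⁻⁵ × 7.5 × 466,560,000 ≈ 39,121.1 × g
RCF₂ = 1.118 × 10⁻⁵ × 7.5 × (34980)² = 1.118 × 10⁻⁵ × 7.5 × 1,223,600,400 ≈ 102,598.9 × g
Increase = 102,598.9 − 39,121.1 = 63,477.8

≈ 63000 ×g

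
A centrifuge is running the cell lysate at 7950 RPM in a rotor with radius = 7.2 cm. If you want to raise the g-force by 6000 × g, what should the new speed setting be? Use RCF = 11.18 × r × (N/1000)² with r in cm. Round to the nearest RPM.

N₂ ≈ 11736 RPM

Current RCF = 11.18 × 7.2 × (7.95)² = 11.18 × 7.2 × 63.2025 ≈ 5,087.5 × g
Target RCF = 5,087.5 + 6,000 = 11,087.5 × g
(N/1000)² = 11,087.5 / 80.496 = 137.7398
N = 1000 × √137.7398 ≈ 11,736.3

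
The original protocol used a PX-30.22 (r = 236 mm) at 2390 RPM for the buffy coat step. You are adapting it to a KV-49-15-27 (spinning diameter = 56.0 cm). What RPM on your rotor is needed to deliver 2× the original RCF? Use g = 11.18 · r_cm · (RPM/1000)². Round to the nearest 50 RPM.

3100 RPM

Original rotor: r = 236 mm = 23.6 cm
RCF = 11.18 × r × (N/1000)²
RCF_original = 11.18 × 23.6 × (2.39)² = 11.18 × 23.6 × 5.7121 ≈ 1,507.1 × g
Target RCF = 2 × 1,507.1 ≈ 3,014.2 × g
Your rotor: r = 56.0 / 2 = 28 cm
3,014.2 = 11.18 × 28 × (N/1000)²
(N/1000)² = 3,014.2 / 313.04 = 9.628801
N = 1000 × √9.628801 ≈ 3,103.0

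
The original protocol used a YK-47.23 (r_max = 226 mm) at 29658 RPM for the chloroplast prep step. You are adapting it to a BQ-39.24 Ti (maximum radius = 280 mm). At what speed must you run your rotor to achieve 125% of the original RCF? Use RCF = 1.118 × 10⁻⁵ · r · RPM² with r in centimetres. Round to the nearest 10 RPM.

Original rotor: r = 226 mm = 22.6 cm
RCF_original = 1.118 × 10⁻⁵ × 22.6 × (29658)² = 1.118 × 10⁻⁵ × 22.6 × 879,596,964 ≈ 222,246 × g
Target RCF = 1.25 × 222,246 ≈ 277,807.5 × g
Your rotor: r = 280 mm = 28.0 cm
277,807.5 = 1.118 × 10⁻⁵ × 28 × N²
N² = 277,807.5 / (31.304 × 10⁻⁵) = 887,450,486
N ≈ √887,450,486 ≈ 29,790.1

29790 RPM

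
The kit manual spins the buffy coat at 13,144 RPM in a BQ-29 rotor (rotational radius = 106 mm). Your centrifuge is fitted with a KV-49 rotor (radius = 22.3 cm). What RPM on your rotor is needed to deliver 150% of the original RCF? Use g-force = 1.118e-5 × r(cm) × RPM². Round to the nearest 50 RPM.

11100 RPM

Original rotor: r = 106 mm = 10.6 cm
RCF_original = 1.118 × 10⁻⁵ × 10.6 × (13144)² = 1.118 × 10⁻⁵ × 10.6 × 172,764,736 ≈ 20,474 × g
Target RCF = 1.5 × 20,474 ≈ 30,711 × g
30,711 = 1.118 × 10⁻⁵ × 22.3 × N²
N² = 30,711 / (24.9314 × 10⁻⁵) = 123,182,011
N ≈ √123,182,011 ≈ 11,098.7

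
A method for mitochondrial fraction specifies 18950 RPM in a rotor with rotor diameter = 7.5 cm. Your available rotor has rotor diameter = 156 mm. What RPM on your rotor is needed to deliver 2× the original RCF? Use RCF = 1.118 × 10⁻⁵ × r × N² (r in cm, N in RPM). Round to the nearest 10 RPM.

Original rotor: r = 7.5 / 2 = 3.75 cm
RCF_original = 1.118 × 10⁻⁵ × 3.75 × (18950)² = 1.118 × 10⁻⁵ × 3.75 × 359,102,500 ≈ 15,055.4 × g
Target RCF = 2 × 15,055.4 ≈ 30,110.8 × g
Your rotor: r = 156 mm / 2 = 78 mm = 7.8 cm
30,110.8 = 1.118 × 10⁻⁵ × 7.8 × N²
N² = 30,110.8 / (8.7204 × 10⁻⁵) = 345,291,500
N ≈ √345,291,500 ≈ 18,582.0

18580 RPM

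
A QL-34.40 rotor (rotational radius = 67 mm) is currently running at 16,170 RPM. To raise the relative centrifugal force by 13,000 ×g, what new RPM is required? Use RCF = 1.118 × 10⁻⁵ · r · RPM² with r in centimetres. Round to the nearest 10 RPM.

≈ 20860 RPM

r = 67 mm = 6.7 cm
Current RCF = 1.118 × 10⁻⁵ × 6.7 × (16170)² = 1.118 × 10⁻⁵ × 6.7 × 261,468,900 ≈ 19,585.6 × g
Target RCF = 19,585.6 + 13,000 = 32,585.6 × g
N² = 32,585.6 / (7.4906 × 10⁻⁵) = 435,019,892
N ≈ √435,019,892 ≈ 20,857.1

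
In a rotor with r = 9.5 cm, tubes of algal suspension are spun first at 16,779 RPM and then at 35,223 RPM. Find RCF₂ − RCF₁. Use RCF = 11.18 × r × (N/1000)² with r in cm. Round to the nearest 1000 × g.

102000 ×g

RCF₁ = 11.18 × 9.5 × (16.779)² = 11.18 × 9.5 × 281.534841 ≈ 29,901.8 × g
RCF₂ = 11.18 × 9.5 × (35.223)² = 11.18 × 9.5 × 1,240.659729 ≈ 131,770.5 × g
Increase = 131,770.5 − 29,901.8 = 101,868.7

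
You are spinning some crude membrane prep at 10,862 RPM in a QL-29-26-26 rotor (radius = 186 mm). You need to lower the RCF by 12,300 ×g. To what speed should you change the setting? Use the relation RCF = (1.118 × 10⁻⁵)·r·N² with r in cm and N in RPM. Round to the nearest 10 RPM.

r = 186 mm = 18.6 cm
Current RCF = 1.118 × 10⁻⁵ × 18.6 × (10862)² = 1.118 × 10⁻⁵ × 18.6 × 117,983,044 ≈ 24,534.3 × g
Target RCF = 24,534.3 − 12,300 = 12,234.3 × g
N² = 12,234.3 / (20.7948 × 10⁻⁵) = 58,833,458
N ≈ √58,833,458 ≈ 7,670.3

≈ 7670 RPM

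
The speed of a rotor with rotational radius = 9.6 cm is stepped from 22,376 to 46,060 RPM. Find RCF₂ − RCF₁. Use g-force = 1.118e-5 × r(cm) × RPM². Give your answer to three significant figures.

174000 g

RCF₁ = 1.118 × 10⁻⁵ × 9.6 × (22376)² = 1.118 × 10⁻⁵ × 9.6 × 500,685,376 ≈ 53,737.6 × g
RCF₂ = 1.118 × 10⁻⁵ × 9.6 × (46060)² = 1.118 × 10⁻⁵ × 9.6 × 2,121,523,600 ≈ 227,698.9 × g
Increase = 227,698.9 − 53,737.6 = 173,961.3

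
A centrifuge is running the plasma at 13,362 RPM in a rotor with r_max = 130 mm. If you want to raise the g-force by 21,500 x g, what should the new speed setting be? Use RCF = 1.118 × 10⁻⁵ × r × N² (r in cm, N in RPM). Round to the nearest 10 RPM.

N₂ ≈ 18070 RPM

r = 130 mm = 13.0 cm
Current RCF = 1.118 × 10⁻⁵ × 13 × (13362)² = 1.118 × 10⁻⁵ × 13 × 178,543,044 ≈ 25,949.4 × g
Target RCF = 25,949.4 + 21,500 = 47,449.4 × g
N² = 47,449.4 / (14.534 × 10⁻⁵) = 326,471,721
N ≈ √326,471,721 ≈ 18,068.5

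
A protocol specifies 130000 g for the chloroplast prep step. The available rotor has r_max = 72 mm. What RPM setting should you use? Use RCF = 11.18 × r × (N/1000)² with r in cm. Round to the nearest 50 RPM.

r = 72 mm = 7.2 cm
130,000 = 11.18 × 7.2 × (N/1000)²
(N/1000)² = 130,000 / 80.496 = 1614.987
N = 1000 × √1614.987 ≈ 40,186.9

≈ 40200 RPM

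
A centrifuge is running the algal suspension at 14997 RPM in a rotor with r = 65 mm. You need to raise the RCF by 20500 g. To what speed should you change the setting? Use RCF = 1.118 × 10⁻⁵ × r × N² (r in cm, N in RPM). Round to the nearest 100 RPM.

≈ 22500 RPM

r = 65 mm = 6.5 cm
Current RCF = 1.118 × 10⁻⁵ × 6.5 × (14997)² = 1.118 × 10⁻⁵ × 6.5 × 224,910,009 ≈ 16,344.2 × g
Target RCF = 16,344.2 + 20,500 = 36,844.2 × g
N² = 36,844.2 / (7.267 × 10⁻⁵) = 507,007,018
N ≈ √507,007,018 ≈ 22,516.8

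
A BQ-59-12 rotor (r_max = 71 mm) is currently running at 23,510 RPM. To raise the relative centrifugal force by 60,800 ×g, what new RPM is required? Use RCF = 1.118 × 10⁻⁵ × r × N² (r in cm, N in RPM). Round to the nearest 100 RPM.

r = 71 mm = 7.1 cm
Current RCF = 1.118 × 10⁻⁵ × 7.1 × (23510)² = 1.118 × 10⁻⁵ × 7.1 × 552,720,100 ≈ 43,873.8 × g
Target RCF = 43,873.8 + 60,800 = 104,673.8 × g
N² = 104,673.8 / (7.9378 × 10⁻⁵) = 1,318,675,200
N ≈ √1,318,675,200 ≈ 36,313.6

36300 RPM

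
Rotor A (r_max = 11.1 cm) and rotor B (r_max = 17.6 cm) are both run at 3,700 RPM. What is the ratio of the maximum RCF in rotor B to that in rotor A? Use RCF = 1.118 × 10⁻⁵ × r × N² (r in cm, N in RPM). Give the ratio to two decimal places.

At fixed N, RCF ∝ r, so RCF_B/RCF_A = r_B/r_A = 17.6 / 11.1 = 1.5856.

1.59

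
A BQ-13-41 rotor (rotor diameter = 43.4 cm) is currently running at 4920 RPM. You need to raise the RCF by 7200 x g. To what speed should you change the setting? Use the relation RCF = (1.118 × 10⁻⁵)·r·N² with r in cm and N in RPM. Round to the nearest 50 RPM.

N₂ ≈ 7350 RPM

r = 43.4 / 2 = 21.7 cm
Current RCF = 1.118 × 10⁻⁵ × 21.7 × (4920)² = 1.118 × 10⁻⁵ × 21.7 × 24,206,400 ≈ 5,872.6 × g
Target RCF = 5,872.6 + 7,200 = 13,072.6 × g
N² = 13,072.6 / (24.2606 × 10⁻⁵) = 53,884,075
N ≈ √53,884,075 ≈ 7,340.6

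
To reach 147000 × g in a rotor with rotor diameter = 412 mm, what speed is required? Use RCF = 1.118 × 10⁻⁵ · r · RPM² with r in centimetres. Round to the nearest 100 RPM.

r = 412 mm / 2 = 206 mm = 20.6 cm
RCF = 1.118 × 10⁻⁵ × r × N²
147,000 = 1.118 × 10⁻⁵ × 20.6 × N²
N² = 147,000 / (23.0308 × 10⁻⁵) = 638,275,700
N ≈ √638,275,700 ≈ 25,264.1

≈ 25300 RPM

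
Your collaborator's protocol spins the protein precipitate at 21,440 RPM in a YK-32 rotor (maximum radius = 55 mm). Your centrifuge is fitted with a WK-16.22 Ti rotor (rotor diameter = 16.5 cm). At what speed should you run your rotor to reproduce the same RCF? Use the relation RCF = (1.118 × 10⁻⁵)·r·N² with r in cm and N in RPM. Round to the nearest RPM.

≈ 17506 RPM

Original rotor: r = 55 mm = 5.5 cm
RCF_original = 1.118 × 10⁻⁵ × 5.5 × (21440)² = 1.118 × 10⁻⁵ × 5.5 × 459,673,600 ≈ 28,265.3 × g
Your rotor: r = 16.5 / 2 = 8.25 cm
28,265.3 = 1.118 × 10⁻⁵ × 8.25 × N²
N² = 28,265.3 / (9.2235 × 10⁻⁵) = 306,448,745
N ≈ √306,448,745 ≈ 17,505.7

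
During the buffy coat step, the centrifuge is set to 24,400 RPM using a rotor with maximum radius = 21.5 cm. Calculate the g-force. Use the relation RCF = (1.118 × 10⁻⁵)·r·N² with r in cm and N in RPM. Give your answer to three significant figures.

RCF = 1.118 × 10⁻⁵ × 21.5 × (24400)² = 1.118 × 10⁻⁵ × 21.5 × 595,360,000 ≈ 143,106.7 × g

RCF ≈ 143000 × g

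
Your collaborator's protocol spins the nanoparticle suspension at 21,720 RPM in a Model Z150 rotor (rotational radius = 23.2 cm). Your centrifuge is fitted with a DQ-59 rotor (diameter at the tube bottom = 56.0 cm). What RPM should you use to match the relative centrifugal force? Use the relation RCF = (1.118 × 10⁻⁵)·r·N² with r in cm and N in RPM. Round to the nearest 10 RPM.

RCF_original = 1.118 × 10⁻⁵ × 23.2 × (21720)² = 1.118 × 10⁻⁵ × 23.2 × 471,758,400 ≈ 122,362.8 × g
Your rotor: r = 56.0 / 2 = 28 cm
122,362.8 = 1.118 × 10⁻⁵ × 28 × N²
N² = 122,362.8 / (31.304 × 10⁻⁵) = 390,885,510
N ≈ √390,885,510 ≈ 19,770.8

≈ 19770 RPM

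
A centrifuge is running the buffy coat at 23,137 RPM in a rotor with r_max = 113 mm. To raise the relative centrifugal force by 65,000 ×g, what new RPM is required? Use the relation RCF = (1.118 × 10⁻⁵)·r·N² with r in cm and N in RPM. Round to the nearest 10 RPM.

32400 RPM

r = 113 mm = 11.3 cm
Current RCF = 1.118 × 10⁻⁵ × 11.3 × (23137)² = 1.118 × 10⁻⁵ × 11.3 × 535,320,769 ≈ 67,629.2 × g
Target RCF = 67,629.2 + 65,000 = 132,629.2 × g
N² = 132,629.2 / (12.6334 × 10⁻⁵) = 1,049,829,816
N ≈ √1,049,829,816 ≈ 32,401.1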